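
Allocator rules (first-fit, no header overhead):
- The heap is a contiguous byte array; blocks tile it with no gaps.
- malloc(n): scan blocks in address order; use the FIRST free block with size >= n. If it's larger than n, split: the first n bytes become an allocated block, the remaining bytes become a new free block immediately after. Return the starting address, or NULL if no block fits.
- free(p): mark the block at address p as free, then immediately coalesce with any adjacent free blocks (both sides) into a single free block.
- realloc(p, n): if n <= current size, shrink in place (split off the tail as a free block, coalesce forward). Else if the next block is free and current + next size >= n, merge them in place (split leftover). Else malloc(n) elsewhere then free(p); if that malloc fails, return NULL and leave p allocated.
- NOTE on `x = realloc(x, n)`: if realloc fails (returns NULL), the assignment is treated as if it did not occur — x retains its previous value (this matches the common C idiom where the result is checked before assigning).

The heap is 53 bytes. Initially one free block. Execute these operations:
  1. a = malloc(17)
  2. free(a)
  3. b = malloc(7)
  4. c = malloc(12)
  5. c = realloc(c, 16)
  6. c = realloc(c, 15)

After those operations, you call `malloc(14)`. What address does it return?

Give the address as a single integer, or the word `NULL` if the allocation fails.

Answer: 22

Derivation:
Op 1: a = malloc(17) -> a = 0; heap: [0-16 ALLOC][17-52 FREE]
Op 2: free(a) -> (freed a); heap: [0-52 FREE]
Op 3: b = malloc(7) -> b = 0; heap: [0-6 ALLOC][7-52 FREE]
Op 4: c = malloc(12) -> c = 7; heap: [0-6 ALLOC][7-18 ALLOC][19-52 FREE]
Op 5: c = realloc(c, 16) -> c = 7; heap: [0-6 ALLOC][7-22 ALLOC][23-52 FREE]
Op 6: c = realloc(c, 15) -> c = 7; heap: [0-6 ALLOC][7-21 ALLOC][22-52 FREE]
malloc(14): first-fit scan over [0-6 ALLOC][7-21 ALLOC][22-52 FREE] -> 22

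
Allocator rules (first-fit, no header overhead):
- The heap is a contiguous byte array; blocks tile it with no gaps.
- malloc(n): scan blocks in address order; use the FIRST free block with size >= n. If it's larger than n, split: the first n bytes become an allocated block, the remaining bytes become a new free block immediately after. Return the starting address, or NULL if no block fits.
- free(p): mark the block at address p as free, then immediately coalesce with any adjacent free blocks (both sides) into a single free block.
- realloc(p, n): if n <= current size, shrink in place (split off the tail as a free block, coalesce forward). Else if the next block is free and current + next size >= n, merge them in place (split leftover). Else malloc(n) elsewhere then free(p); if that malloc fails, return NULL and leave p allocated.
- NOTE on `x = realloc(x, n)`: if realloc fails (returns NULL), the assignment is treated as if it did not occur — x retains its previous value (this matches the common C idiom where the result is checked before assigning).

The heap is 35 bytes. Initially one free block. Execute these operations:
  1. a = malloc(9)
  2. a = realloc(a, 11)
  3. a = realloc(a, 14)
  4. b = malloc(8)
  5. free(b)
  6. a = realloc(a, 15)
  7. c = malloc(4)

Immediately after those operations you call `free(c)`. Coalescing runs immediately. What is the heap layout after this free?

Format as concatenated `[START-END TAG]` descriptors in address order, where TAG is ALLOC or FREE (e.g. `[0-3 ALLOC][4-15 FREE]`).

Answer: [0-14 ALLOC][15-34 FREE]

Derivation:
Op 1: a = malloc(9) -> a = 0; heap: [0-8 ALLOC][9-34 FREE]
Op 2: a = realloc(a, 11) -> a = 0; heap: [0-10 ALLOC][11-34 FREE]
Op 3: a = realloc(a, 14) -> a = 0; heap: [0-13 ALLOC][14-34 FREE]
Op 4: b = malloc(8) -> b = 14; heap: [0-13 ALLOC][14-21 ALLOC][22-34 FREE]
Op 5: free(b) -> (freed b); heap: [0-13 ALLOC][14-34 FREE]
Op 6: a = realloc(a, 15) -> a = 0; heap: [0-14 ALLOC][15-34 FREE]
Op 7: c = malloc(4) -> c = 15; heap: [0-14 ALLOC][15-18 ALLOC][19-34 FREE]
free(c): c = 15 -> block [15-18 ALLOC]; mark free, coalesce with adjacent free neighbors -> [0-14 ALLOC][15-34 FREE]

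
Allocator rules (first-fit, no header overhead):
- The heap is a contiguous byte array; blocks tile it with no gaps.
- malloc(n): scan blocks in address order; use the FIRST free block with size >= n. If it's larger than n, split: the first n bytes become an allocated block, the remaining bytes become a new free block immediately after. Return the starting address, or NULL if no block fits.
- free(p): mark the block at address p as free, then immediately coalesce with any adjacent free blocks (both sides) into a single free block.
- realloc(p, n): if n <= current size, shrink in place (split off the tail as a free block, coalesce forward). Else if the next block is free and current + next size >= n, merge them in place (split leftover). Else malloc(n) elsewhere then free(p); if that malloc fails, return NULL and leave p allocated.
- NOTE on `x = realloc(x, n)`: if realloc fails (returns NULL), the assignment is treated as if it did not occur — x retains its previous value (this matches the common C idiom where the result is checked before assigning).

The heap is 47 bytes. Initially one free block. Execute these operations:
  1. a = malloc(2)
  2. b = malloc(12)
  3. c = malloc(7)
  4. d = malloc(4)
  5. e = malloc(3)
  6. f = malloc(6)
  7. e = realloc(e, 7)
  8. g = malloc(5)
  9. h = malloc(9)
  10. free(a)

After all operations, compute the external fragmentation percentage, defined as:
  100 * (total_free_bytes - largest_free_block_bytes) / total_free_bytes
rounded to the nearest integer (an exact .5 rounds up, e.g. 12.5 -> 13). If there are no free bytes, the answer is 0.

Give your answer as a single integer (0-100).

Op 1: a = malloc(2) -> a = 0; heap: [0-1 ALLOC][2-46 FREE]
Op 2: b = malloc(12) -> b = 2; heap: [0-1 ALLOC][2-13 ALLOC][14-46 FREE]
Op 3: c = malloc(7) -> c = 14; heap: [0-1 ALLOC][2-13 ALLOC][14-20 ALLOC][21-46 FREE]
Op 4: d = malloc(4) -> d = 21; heap: [0-1 ALLOC][2-13 ALLOC][14-20 ALLOC][21-24 ALLOC][25-46 FREE]
Op 5: e = malloc(3) -> e = 25; heap: [0-1 ALLOC][2-13 ALLOC][14-20 ALLOC][21-24 ALLOC][25-27 ALLOC][28-46 FREE]
Op 6: f = malloc(6) -> f = 28; heap: [0-1 ALLOC][2-13 ALLOC][14-20 ALLOC][21-24 ALLOC][25-27 ALLOC][28-33 ALLOC][34-46 FREE]
Op 7: e = realloc(e, 7) -> e = 34; heap: [0-1 ALLOC][2-13 ALLOC][14-20 ALLOC][21-24 ALLOC][25-27 FREE][28-33 ALLOC][34-40 ALLOC][41-46 FREE]
Op 8: g = malloc(5) -> g = 41; heap: [0-1 ALLOC][2-13 ALLOC][14-20 ALLOC][21-24 ALLOC][25-27 FREE][28-33 ALLOC][34-40 ALLOC][41-45 ALLOC][46-46 FREE]
Op 9: h = malloc(9) -> h = NULL; heap: [0-1 ALLOC][2-13 ALLOC][14-20 ALLOC][21-24 ALLOC][25-27 FREE][28-33 ALLOC][34-40 ALLOC][41-45 ALLOC][46-46 FREE]
Op 10: free(a) -> (freed a); heap: [0-1 FREE][2-13 ALLOC][14-20 ALLOC][21-24 ALLOC][25-27 FREE][28-33 ALLOC][34-40 ALLOC][41-45 ALLOC][46-46 FREE]
Free blocks: [2 3 1] total_free=6 largest=3 -> 100*(6-3)/6 = 300/6 = 50

Answer: 50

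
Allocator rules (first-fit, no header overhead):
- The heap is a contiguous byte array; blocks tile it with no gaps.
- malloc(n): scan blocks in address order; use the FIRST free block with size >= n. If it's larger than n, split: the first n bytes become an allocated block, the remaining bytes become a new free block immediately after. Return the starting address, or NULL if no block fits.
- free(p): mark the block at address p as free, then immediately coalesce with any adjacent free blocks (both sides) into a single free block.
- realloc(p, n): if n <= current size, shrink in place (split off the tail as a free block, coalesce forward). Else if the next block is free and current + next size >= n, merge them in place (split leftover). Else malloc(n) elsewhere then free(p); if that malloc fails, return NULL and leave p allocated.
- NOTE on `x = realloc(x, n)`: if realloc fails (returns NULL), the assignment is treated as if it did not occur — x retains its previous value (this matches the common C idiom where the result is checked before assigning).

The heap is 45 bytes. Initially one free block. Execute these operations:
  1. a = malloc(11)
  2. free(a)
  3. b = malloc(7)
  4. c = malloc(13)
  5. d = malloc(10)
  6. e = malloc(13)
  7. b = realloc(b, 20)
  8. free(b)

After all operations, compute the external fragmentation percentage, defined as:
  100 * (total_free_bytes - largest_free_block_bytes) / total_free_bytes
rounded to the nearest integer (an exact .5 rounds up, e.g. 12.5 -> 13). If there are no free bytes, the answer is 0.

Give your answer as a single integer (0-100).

Answer: 22

Derivation:
Op 1: a = malloc(11) -> a = 0; heap: [0-10 ALLOC][11-44 FREE]
Op 2: free(a) -> (freed a); heap: [0-44 FREE]
Op 3: b = malloc(7) -> b = 0; heap: [0-6 ALLOC][7-44 FREE]
Op 4: c = malloc(13) -> c = 7; heap: [0-6 ALLOC][7-19 ALLOC][20-44 FREE]
Op 5: d = malloc(10) -> d = 20; heap: [0-6 ALLOC][7-19 ALLOC][20-29 ALLOC][30-44 FREE]
Op 6: e = malloc(13) -> e = 30; heap: [0-6 ALLOC][7-19 ALLOC][20-29 ALLOC][30-42 ALLOC][43-44 FREE]
Op 7: b = realloc(b, 20) -> NULL (b unchanged); heap: [0-6 ALLOC][7-19 ALLOC][20-29 ALLOC][30-42 ALLOC][43-44 FREE]
Op 8: free(b) -> (freed b); heap: [0-6 FREE][7-19 ALLOC][20-29 ALLOC][30-42 ALLOC][43-44 FREE]
Free blocks: [7 2] total_free=9 largest=7 -> 100*(9-7)/9 = 200/9 ≈ 22.222 -> rounds to 22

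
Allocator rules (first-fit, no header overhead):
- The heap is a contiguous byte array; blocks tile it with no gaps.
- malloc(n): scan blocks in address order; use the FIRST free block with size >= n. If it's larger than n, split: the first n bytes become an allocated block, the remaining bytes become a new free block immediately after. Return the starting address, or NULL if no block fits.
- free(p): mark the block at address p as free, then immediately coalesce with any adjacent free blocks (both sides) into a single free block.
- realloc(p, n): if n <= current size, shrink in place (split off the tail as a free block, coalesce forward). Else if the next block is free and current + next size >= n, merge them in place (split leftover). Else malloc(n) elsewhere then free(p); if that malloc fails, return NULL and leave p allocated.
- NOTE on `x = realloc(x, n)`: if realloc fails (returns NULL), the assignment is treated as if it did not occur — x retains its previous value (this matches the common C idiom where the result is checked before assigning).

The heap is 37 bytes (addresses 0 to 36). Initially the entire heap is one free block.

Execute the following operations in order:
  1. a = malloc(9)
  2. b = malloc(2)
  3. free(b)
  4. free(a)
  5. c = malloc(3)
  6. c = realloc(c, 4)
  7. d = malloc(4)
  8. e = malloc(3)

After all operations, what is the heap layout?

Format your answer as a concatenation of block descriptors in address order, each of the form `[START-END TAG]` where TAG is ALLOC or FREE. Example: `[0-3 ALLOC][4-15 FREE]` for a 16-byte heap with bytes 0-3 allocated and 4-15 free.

Op 1: a = malloc(9) -> a = 0; heap: [0-8 ALLOC][9-36 FREE]
Op 2: b = malloc(2) -> b = 9; heap: [0-8 ALLOC][9-10 ALLOC][11-36 FREE]
Op 3: free(b) -> (freed b); heap: [0-8 ALLOC][9-36 FREE]
Op 4: free(a) -> (freed a); heap: [0-36 FREE]
Op 5: c = malloc(3) -> c = 0; heap: [0-2 ALLOC][3-36 FREE]
Op 6: c = realloc(c, 4) -> c = 0; heap: [0-3 ALLOC][4-36 FREE]
Op 7: d = malloc(4) -> d = 4; heap: [0-3 ALLOC][4-7 ALLOC][8-36 FREE]
Op 8: e = malloc(3) -> e = 8; heap: [0-3 ALLOC][4-7 ALLOC][8-10 ALLOC][11-36 FREE]

Answer: [0-3 ALLOC][4-7 ALLOC][8-10 ALLOC][11-36 FREE]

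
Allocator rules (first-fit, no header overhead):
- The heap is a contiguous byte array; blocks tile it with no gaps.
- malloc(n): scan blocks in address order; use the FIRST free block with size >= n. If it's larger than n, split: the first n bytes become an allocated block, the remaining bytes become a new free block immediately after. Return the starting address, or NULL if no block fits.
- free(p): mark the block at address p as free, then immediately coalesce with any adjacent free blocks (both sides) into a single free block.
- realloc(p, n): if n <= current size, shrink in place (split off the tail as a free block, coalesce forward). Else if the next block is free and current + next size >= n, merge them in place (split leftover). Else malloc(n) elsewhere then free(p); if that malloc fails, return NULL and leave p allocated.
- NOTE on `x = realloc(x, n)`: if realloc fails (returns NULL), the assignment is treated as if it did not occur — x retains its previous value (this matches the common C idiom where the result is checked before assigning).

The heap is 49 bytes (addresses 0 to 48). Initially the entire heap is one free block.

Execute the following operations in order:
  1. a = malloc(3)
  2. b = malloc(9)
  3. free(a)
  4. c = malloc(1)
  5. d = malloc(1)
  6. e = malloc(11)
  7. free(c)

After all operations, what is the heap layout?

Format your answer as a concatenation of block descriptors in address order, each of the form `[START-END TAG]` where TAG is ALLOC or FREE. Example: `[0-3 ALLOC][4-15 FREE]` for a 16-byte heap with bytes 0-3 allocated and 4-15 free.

Answer: [0-0 FREE][1-1 ALLOC][2-2 FREE][3-11 ALLOC][12-22 ALLOC][23-48 FREE]

Derivation:
Op 1: a = malloc(3) -> a = 0; heap: [0-2 ALLOC][3-48 FREE]
Op 2: b = malloc(9) -> b = 3; heap: [0-2 ALLOC][3-11 ALLOC][12-48 FREE]
Op 3: free(a) -> (freed a); heap: [0-2 FREE][3-11 ALLOC][12-48 FREE]
Op 4: c = malloc(1) -> c = 0; heap: [0-0 ALLOC][1-2 FREE][3-11 ALLOC][12-48 FREE]
Op 5: d = malloc(1) -> d = 1; heap: [0-0 ALLOC][1-1 ALLOC][2-2 FREE][3-11 ALLOC][12-48 FREE]
Op 6: e = malloc(11) -> e = 12; heap: [0-0 ALLOC][1-1 ALLOC][2-2 FREE][3-11 ALLOC][12-22 ALLOC][23-48 FREE]
Op 7: free(c) -> (freed c); heap: [0-0 FREE][1-1 ALLOC][2-2 FREE][3-11 ALLOC][12-22 ALLOC][23-48 FREE]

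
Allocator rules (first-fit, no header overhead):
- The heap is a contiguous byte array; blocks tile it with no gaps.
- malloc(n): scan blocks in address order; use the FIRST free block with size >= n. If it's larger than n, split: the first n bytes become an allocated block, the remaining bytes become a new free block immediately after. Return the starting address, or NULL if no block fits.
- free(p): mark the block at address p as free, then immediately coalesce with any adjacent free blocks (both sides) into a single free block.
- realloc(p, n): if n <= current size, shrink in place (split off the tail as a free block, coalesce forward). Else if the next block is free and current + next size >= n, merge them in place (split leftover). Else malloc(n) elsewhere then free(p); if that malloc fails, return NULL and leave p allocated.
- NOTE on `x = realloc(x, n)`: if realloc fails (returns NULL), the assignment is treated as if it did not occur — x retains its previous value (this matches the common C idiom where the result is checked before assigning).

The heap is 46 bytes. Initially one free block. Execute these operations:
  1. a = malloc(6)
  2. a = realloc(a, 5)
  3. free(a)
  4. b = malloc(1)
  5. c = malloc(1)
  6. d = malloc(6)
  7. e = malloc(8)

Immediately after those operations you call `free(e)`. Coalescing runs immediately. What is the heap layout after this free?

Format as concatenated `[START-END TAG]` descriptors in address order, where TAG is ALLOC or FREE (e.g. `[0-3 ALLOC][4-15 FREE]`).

Op 1: a = malloc(6) -> a = 0; heap: [0-5 ALLOC][6-45 FREE]
Op 2: a = realloc(a, 5) -> a = 0; heap: [0-4 ALLOC][5-45 FREE]
Op 3: free(a) -> (freed a); heap: [0-45 FREE]
Op 4: b = malloc(1) -> b = 0; heap: [0-0 ALLOC][1-45 FREE]
Op 5: c = malloc(1) -> c = 1; heap: [0-0 ALLOC][1-1 ALLOC][2-45 FREE]
Op 6: d = malloc(6) -> d = 2; heap: [0-0 ALLOC][1-1 ALLOC][2-7 ALLOC][8-45 FREE]
Op 7: e = malloc(8) -> e = 8; heap: [0-0 ALLOC][1-1 ALLOC][2-7 ALLOC][8-15 ALLOC][16-45 FREE]
free(e): e = 8 -> block [8-15 ALLOC]; mark free, coalesce with adjacent free neighbors -> [0-0 ALLOC][1-1 ALLOC][2-7 ALLOC][8-45 FREE]

Answer: [0-0 ALLOC][1-1 ALLOC][2-7 ALLOC][8-45 FREE]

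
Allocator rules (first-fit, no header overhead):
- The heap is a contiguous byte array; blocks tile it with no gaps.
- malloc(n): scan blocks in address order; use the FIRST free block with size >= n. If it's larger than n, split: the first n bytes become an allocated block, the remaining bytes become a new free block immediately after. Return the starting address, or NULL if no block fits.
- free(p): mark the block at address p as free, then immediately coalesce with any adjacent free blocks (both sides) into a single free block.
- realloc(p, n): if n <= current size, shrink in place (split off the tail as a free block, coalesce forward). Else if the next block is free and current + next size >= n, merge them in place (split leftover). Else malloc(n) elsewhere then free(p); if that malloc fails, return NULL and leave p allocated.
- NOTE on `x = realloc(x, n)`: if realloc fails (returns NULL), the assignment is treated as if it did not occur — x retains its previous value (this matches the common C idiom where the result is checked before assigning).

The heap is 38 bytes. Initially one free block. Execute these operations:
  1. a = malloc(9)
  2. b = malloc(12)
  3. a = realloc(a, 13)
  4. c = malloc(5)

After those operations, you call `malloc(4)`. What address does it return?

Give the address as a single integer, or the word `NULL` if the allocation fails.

Answer: 5

Derivation:
Op 1: a = malloc(9) -> a = 0; heap: [0-8 ALLOC][9-37 FREE]
Op 2: b = malloc(12) -> b = 9; heap: [0-8 ALLOC][9-20 ALLOC][21-37 FREE]
Op 3: a = realloc(a, 13) -> a = 21; heap: [0-8 FREE][9-20 ALLOC][21-33 ALLOC][34-37 FREE]
Op 4: c = malloc(5) -> c = 0; heap: [0-4 ALLOC][5-8 FREE][9-20 ALLOC][21-33 ALLOC][34-37 FREE]
malloc(4): first-fit scan over [0-4 ALLOC][5-8 FREE][9-20 ALLOC][21-33 ALLOC][34-37 FREE] -> 5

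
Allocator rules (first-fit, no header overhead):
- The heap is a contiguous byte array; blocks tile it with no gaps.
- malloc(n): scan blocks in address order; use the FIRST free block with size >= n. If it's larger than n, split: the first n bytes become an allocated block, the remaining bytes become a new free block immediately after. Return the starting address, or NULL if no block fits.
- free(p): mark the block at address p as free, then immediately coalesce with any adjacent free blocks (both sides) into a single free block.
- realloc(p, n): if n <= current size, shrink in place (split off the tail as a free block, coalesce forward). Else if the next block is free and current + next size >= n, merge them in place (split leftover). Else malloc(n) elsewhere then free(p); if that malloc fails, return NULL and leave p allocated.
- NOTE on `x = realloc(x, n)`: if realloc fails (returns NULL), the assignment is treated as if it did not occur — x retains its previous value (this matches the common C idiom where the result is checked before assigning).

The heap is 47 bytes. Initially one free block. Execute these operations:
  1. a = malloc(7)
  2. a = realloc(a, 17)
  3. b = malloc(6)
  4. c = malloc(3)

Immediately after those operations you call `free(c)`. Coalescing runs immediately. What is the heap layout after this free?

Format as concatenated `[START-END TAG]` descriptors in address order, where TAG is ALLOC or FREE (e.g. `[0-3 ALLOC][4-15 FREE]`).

Op 1: a = malloc(7) -> a = 0; heap: [0-6 ALLOC][7-46 FREE]
Op 2: a = realloc(a, 17) -> a = 0; heap: [0-16 ALLOC][17-46 FREE]
Op 3: b = malloc(6) -> b = 17; heap: [0-16 ALLOC][17-22 ALLOC][23-46 FREE]
Op 4: c = malloc(3) -> c = 23; heap: [0-16 ALLOC][17-22 ALLOC][23-25 ALLOC][26-46 FREE]
free(c): c = 23 -> block [23-25 ALLOC]; mark free, coalesce with adjacent free neighbors -> [0-16 ALLOC][17-22 ALLOC][23-46 FREE]

Answer: [0-16 ALLOC][17-22 ALLOC][23-46 FREE]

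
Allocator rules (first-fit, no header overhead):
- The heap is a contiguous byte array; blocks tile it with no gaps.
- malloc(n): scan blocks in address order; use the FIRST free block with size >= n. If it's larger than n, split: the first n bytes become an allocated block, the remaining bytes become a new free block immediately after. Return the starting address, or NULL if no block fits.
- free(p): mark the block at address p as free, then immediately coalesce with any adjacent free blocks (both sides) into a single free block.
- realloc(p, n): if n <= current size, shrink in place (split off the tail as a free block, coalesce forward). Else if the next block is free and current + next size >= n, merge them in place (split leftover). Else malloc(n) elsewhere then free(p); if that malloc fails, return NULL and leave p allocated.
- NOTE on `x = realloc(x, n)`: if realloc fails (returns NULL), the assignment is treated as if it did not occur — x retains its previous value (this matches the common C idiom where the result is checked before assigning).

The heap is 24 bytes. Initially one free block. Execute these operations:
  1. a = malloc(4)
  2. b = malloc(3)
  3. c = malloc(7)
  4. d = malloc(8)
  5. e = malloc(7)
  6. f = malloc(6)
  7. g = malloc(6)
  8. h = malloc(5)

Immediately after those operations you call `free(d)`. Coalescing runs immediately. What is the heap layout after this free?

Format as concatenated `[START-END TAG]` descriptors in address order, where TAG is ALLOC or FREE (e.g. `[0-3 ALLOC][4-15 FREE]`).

Answer: [0-3 ALLOC][4-6 ALLOC][7-13 ALLOC][14-23 FREE]

Derivation:
Op 1: a = malloc(4) -> a = 0; heap: [0-3 ALLOC][4-23 FREE]
Op 2: b = malloc(3) -> b = 4; heap: [0-3 ALLOC][4-6 ALLOC][7-23 FREE]
Op 3: c = malloc(7) -> c = 7; heap: [0-3 ALLOC][4-6 ALLOC][7-13 ALLOC][14-23 FREE]
Op 4: d = malloc(8) -> d = 14; heap: [0-3 ALLOC][4-6 ALLOC][7-13 ALLOC][14-21 ALLOC][22-23 FREE]
Op 5: e = malloc(7) -> e = NULL; heap: [0-3 ALLOC][4-6 ALLOC][7-13 ALLOC][14-21 ALLOC][22-23 FREE]
Op 6: f = malloc(6) -> f = NULL; heap: [0-3 ALLOC][4-6 ALLOC][7-13 ALLOC][14-21 ALLOC][22-23 FREE]
Op 7: g = malloc(6) -> g = NULL; heap: [0-3 ALLOC][4-6 ALLOC][7-13 ALLOC][14-21 ALLOC][22-23 FREE]
Op 8: h = malloc(5) -> h = NULL; heap: [0-3 ALLOC][4-6 ALLOC][7-13 ALLOC][14-21 ALLOC][22-23 FREE]
free(d): d = 14 -> block [14-21 ALLOC]; mark free, coalesce with adjacent free neighbors -> [0-3 ALLOC][4-6 ALLOC][7-13 ALLOC][14-23 FREE]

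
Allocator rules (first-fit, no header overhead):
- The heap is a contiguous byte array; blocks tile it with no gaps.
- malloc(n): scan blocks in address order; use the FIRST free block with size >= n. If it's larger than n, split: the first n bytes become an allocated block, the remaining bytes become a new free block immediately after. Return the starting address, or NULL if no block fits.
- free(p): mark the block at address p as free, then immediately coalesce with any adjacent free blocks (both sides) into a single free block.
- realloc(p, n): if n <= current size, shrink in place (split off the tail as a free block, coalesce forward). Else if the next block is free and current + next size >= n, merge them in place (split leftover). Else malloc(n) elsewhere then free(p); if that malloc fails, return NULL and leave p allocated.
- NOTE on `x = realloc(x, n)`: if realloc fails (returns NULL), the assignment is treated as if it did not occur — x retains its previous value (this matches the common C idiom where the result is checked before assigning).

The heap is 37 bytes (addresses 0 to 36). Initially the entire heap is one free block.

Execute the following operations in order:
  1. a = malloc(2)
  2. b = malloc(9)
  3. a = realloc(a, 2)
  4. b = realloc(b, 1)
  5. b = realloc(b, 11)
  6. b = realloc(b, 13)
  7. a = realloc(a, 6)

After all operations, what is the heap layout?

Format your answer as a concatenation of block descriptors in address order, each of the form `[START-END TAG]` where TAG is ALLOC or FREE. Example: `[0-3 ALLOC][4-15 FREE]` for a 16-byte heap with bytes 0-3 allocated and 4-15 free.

Answer: [0-1 FREE][2-14 ALLOC][15-20 ALLOC][21-36 FREE]

Derivation:
Op 1: a = malloc(2) -> a = 0; heap: [0-1 ALLOC][2-36 FREE]
Op 2: b = malloc(9) -> b = 2; heap: [0-1 ALLOC][2-10 ALLOC][11-36 FREE]
Op 3: a = realloc(a, 2) -> a = 0; heap: [0-1 ALLOC][2-10 ALLOC][11-36 FREE]
Op 4: b = realloc(b, 1) -> b = 2; heap: [0-1 ALLOC][2-2 ALLOC][3-36 FREE]
Op 5: b = realloc(b, 11) -> b = 2; heap: [0-1 ALLOC][2-12 ALLOC][13-36 FREE]
Op 6: b = realloc(b, 13) -> b = 2; heap: [0-1 ALLOC][2-14 ALLOC][15-36 FREE]
Op 7: a = realloc(a, 6) -> a = 15; heap: [0-1 FREE][2-14 ALLOC][15-20 ALLOC][21-36 FREE]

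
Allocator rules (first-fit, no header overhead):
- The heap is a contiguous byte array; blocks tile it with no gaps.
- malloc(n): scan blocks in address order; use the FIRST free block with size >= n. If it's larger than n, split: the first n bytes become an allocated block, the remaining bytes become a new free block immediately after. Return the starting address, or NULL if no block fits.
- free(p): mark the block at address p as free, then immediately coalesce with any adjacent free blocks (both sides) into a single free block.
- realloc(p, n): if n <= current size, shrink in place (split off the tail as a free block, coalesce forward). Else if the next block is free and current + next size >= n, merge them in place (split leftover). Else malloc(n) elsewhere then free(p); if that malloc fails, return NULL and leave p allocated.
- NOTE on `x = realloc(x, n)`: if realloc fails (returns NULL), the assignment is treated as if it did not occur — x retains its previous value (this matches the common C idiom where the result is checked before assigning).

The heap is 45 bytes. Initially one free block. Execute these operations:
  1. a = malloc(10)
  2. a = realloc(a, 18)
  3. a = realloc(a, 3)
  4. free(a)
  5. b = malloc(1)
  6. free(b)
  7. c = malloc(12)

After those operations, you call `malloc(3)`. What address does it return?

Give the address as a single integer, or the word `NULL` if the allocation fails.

Answer: 12

Derivation:
Op 1: a = malloc(10) -> a = 0; heap: [0-9 ALLOC][10-44 FREE]
Op 2: a = realloc(a, 18) -> a = 0; heap: [0-17 ALLOC][18-44 FREE]
Op 3: a = realloc(a, 3) -> a = 0; heap: [0-2 ALLOC][3-44 FREE]
Op 4: free(a) -> (freed a); heap: [0-44 FREE]
Op 5: b = malloc(1) -> b = 0; heap: [0-0 ALLOC][1-44 FREE]
Op 6: free(b) -> (freed b); heap: [0-44 FREE]
Op 7: c = malloc(12) -> c = 0; heap: [0-11 ALLOC][12-44 FREE]
malloc(3): first-fit scan over [0-11 ALLOC][12-44 FREE] -> 12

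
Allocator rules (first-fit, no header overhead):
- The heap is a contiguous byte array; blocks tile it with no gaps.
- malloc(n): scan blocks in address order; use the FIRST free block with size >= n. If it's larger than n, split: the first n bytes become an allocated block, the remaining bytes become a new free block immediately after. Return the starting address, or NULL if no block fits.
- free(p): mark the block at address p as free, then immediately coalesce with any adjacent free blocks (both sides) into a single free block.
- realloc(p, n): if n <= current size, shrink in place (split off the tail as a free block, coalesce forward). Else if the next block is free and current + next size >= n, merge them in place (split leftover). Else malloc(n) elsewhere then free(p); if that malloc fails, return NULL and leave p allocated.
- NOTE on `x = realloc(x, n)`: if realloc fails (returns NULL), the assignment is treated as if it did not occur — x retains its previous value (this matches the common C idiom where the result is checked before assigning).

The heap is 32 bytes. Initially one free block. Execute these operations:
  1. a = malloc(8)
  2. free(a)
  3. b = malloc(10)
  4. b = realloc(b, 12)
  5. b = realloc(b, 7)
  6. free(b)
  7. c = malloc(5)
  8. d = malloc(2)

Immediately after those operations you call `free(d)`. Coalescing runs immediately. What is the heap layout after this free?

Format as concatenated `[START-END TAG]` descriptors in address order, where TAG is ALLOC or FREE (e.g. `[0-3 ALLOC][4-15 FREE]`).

Answer: [0-4 ALLOC][5-31 FREE]

Derivation:
Op 1: a = malloc(8) -> a = 0; heap: [0-7 ALLOC][8-31 FREE]
Op 2: free(a) -> (freed a); heap: [0-31 FREE]
Op 3: b = malloc(10) -> b = 0; heap: [0-9 ALLOC][10-31 FREE]
Op 4: b = realloc(b, 12) -> b = 0; heap: [0-11 ALLOC][12-31 FREE]
Op 5: b = realloc(b, 7) -> b = 0; heap: [0-6 ALLOC][7-31 FREE]
Op 6: free(b) -> (freed b); heap: [0-31 FREE]
Op 7: c = malloc(5) -> c = 0; heap: [0-4 ALLOC][5-31 FREE]
Op 8: d = malloc(2) -> d = 5; heap: [0-4 ALLOC][5-6 ALLOC][7-31 FREE]
free(d): d = 5 -> block [5-6 ALLOC]; mark free, coalesce with adjacent free neighbors -> [0-4 ALLOC][5-31 FREE]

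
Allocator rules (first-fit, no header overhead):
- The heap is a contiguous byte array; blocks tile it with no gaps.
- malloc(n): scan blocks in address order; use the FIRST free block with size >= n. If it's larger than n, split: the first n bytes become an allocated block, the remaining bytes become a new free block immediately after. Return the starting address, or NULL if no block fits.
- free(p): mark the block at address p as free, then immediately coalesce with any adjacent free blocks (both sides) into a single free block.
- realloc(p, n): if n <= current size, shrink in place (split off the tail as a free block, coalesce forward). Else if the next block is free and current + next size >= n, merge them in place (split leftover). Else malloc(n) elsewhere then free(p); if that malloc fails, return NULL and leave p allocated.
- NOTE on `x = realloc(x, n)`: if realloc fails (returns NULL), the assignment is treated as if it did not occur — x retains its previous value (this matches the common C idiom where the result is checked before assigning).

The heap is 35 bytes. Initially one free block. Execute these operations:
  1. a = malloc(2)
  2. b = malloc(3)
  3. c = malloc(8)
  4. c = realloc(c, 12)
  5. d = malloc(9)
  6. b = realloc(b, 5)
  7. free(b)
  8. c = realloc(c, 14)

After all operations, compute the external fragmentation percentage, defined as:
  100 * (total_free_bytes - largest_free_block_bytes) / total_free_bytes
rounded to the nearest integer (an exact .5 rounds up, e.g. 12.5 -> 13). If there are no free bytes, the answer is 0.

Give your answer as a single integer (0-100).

Op 1: a = malloc(2) -> a = 0; heap: [0-1 ALLOC][2-34 FREE]
Op 2: b = malloc(3) -> b = 2; heap: [0-1 ALLOC][2-4 ALLOC][5-34 FREE]
Op 3: c = malloc(8) -> c = 5; heap: [0-1 ALLOC][2-4 ALLOC][5-12 ALLOC][13-34 FREE]
Op 4: c = realloc(c, 12) -> c = 5; heap: [0-1 ALLOC][2-4 ALLOC][5-16 ALLOC][17-34 FREE]
Op 5: d = malloc(9) -> d = 17; heap: [0-1 ALLOC][2-4 ALLOC][5-16 ALLOC][17-25 ALLOC][26-34 FREE]
Op 6: b = realloc(b, 5) -> b = 26; heap: [0-1 ALLOC][2-4 FREE][5-16 ALLOC][17-25 ALLOC][26-30 ALLOC][31-34 FREE]
Op 7: free(b) -> (freed b); heap: [0-1 ALLOC][2-4 FREE][5-16 ALLOC][17-25 ALLOC][26-34 FREE]
Op 8: c = realloc(c, 14) -> NULL (c unchanged); heap: [0-1 ALLOC][2-4 FREE][5-16 ALLOC][17-25 ALLOC][26-34 FREE]
Free blocks: [3 9] total_free=12 largest=9 -> 100*(12-9)/12 = 300/12 = 25

Answer: 25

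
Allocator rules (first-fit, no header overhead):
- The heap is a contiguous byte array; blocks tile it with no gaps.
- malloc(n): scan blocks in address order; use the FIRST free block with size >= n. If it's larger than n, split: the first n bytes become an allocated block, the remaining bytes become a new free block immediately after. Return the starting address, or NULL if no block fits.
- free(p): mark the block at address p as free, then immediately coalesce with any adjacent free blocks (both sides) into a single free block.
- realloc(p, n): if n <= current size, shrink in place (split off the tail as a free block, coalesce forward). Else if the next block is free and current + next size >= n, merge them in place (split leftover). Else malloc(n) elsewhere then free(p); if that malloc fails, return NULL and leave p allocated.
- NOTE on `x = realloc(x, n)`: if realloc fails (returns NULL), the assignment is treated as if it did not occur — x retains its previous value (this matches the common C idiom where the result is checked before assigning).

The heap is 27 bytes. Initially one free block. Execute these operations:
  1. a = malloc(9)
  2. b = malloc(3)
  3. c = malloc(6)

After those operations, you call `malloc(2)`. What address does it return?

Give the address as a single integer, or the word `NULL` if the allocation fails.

Answer: 18

Derivation:
Op 1: a = malloc(9) -> a = 0; heap: [0-8 ALLOC][9-26 FREE]
Op 2: b = malloc(3) -> b = 9; heap: [0-8 ALLOC][9-11 ALLOC][12-26 FREE]
Op 3: c = malloc(6) -> c = 12; heap: [0-8 ALLOC][9-11 ALLOC][12-17 ALLOC][18-26 FREE]
malloc(2): first-fit scan over [0-8 ALLOC][9-11 ALLOC][12-17 ALLOC][18-26 FREE] -> 18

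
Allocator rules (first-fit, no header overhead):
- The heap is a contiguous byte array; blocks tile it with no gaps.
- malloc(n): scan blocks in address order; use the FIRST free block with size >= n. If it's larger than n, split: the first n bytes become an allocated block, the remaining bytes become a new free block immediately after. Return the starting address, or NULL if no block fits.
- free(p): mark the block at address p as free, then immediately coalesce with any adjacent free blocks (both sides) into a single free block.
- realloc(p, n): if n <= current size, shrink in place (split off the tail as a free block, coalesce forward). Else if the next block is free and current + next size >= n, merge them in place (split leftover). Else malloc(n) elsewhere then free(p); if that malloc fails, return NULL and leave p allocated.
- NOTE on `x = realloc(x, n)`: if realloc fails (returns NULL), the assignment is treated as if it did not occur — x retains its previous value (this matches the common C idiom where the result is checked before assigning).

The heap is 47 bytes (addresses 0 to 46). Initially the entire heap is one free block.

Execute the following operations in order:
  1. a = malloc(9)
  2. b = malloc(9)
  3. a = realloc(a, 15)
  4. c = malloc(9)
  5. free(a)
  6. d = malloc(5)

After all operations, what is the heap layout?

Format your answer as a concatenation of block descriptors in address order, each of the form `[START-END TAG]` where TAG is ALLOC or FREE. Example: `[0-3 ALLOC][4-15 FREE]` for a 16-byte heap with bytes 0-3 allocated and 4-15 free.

Answer: [0-8 ALLOC][9-17 ALLOC][18-22 ALLOC][23-46 FREE]

Derivation:
Op 1: a = malloc(9) -> a = 0; heap: [0-8 ALLOC][9-46 FREE]
Op 2: b = malloc(9) -> b = 9; heap: [0-8 ALLOC][9-17 ALLOC][18-46 FREE]
Op 3: a = realloc(a, 15) -> a = 18; heap: [0-8 FREE][9-17 ALLOC][18-32 ALLOC][33-46 FREE]
Op 4: c = malloc(9) -> c = 0; heap: [0-8 ALLOC][9-17 ALLOC][18-32 ALLOC][33-46 FREE]
Op 5: free(a) -> (freed a); heap: [0-8 ALLOC][9-17 ALLOC][18-46 FREE]
Op 6: d = malloc(5) -> d = 18; heap: [0-8 ALLOC][9-17 ALLOC][18-22 ALLOC][23-46 FREE]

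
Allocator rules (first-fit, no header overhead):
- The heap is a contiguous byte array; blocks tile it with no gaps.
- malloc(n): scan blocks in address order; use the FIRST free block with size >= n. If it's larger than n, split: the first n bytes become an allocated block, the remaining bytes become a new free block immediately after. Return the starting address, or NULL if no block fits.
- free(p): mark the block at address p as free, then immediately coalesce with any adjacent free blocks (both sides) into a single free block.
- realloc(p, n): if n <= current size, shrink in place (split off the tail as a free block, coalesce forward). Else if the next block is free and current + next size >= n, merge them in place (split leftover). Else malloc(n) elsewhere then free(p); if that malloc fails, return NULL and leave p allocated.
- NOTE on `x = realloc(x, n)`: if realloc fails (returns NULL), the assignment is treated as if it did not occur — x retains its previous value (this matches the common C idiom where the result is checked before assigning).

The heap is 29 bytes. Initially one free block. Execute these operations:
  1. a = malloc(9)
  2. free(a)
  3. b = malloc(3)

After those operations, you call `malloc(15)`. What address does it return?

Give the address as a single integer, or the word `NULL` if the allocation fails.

Answer: 3

Derivation:
Op 1: a = malloc(9) -> a = 0; heap: [0-8 ALLOC][9-28 FREE]
Op 2: free(a) -> (freed a); heap: [0-28 FREE]
Op 3: b = malloc(3) -> b = 0; heap: [0-2 ALLOC][3-28 FREE]
malloc(15): first-fit scan over [0-2 ALLOC][3-28 FREE] -> 3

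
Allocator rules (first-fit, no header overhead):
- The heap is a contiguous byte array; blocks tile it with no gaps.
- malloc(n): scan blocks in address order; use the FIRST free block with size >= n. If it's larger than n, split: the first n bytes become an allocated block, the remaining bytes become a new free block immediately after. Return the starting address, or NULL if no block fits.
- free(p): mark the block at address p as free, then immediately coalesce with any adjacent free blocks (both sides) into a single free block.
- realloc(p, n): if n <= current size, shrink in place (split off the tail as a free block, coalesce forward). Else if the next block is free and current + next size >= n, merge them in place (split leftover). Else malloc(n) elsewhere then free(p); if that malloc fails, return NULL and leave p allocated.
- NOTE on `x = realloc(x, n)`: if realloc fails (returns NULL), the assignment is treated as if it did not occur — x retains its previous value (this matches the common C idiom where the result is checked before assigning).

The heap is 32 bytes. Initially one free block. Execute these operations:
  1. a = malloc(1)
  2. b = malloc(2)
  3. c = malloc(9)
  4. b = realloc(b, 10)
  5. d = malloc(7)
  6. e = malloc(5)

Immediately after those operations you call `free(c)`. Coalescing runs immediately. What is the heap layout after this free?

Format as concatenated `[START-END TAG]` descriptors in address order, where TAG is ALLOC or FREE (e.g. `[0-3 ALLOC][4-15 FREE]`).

Op 1: a = malloc(1) -> a = 0; heap: [0-0 ALLOC][1-31 FREE]
Op 2: b = malloc(2) -> b = 1; heap: [0-0 ALLOC][1-2 ALLOC][3-31 FREE]
Op 3: c = malloc(9) -> c = 3; heap: [0-0 ALLOC][1-2 ALLOC][3-11 ALLOC][12-31 FREE]
Op 4: b = realloc(b, 10) -> b = 12; heap: [0-0 ALLOC][1-2 FREE][3-11 ALLOC][12-21 ALLOC][22-31 FREE]
Op 5: d = malloc(7) -> d = 22; heap: [0-0 ALLOC][1-2 FREE][3-11 ALLOC][12-21 ALLOC][22-28 ALLOC][29-31 FREE]
Op 6: e = malloc(5) -> e = NULL; heap: [0-0 ALLOC][1-2 FREE][3-11 ALLOC][12-21 ALLOC][22-28 ALLOC][29-31 FREE]
free(c): c = 3 -> block [3-11 ALLOC]; mark free, coalesce with adjacent free neighbors -> [0-0 ALLOC][1-11 FREE][12-21 ALLOC][22-28 ALLOC][29-31 FREE]

Answer: [0-0 ALLOC][1-11 FREE][12-21 ALLOC][22-28 ALLOC][29-31 FREE]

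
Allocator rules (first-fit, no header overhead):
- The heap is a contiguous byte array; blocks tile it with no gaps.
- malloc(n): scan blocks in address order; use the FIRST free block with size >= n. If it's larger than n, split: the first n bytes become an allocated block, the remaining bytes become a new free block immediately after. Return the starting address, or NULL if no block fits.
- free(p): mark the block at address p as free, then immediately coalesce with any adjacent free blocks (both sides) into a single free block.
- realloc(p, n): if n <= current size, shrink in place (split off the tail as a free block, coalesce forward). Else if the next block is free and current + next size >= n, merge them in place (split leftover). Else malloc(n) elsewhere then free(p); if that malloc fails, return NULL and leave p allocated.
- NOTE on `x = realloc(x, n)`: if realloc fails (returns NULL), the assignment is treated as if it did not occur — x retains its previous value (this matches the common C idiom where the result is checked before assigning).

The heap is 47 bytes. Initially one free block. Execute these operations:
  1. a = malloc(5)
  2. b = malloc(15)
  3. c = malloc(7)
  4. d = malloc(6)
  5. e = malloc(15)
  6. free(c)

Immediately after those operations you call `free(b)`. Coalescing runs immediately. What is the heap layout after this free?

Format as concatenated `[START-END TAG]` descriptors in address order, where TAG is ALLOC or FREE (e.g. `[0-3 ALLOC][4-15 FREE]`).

Op 1: a = malloc(5) -> a = 0; heap: [0-4 ALLOC][5-46 FREE]
Op 2: b = malloc(15) -> b = 5; heap: [0-4 ALLOC][5-19 ALLOC][20-46 FREE]
Op 3: c = malloc(7) -> c = 20; heap: [0-4 ALLOC][5-19 ALLOC][20-26 ALLOC][27-46 FREE]
Op 4: d = malloc(6) -> d = 27; heap: [0-4 ALLOC][5-19 ALLOC][20-26 ALLOC][27-32 ALLOC][33-46 FREE]
Op 5: e = malloc(15) -> e = NULL; heap: [0-4 ALLOC][5-19 ALLOC][20-26 ALLOC][27-32 ALLOC][33-46 FREE]
Op 6: free(c) -> (freed c); heap: [0-4 ALLOC][5-19 ALLOC][20-26 FREE][27-32 ALLOC][33-46 FREE]
free(b): b = 5 -> block [5-19 ALLOC]; mark free, coalesce with adjacent free neighbors -> [0-4 ALLOC][5-26 FREE][27-32 ALLOC][33-46 FREE]

Answer: [0-4 ALLOC][5-26 FREE][27-32 ALLOC][33-46 FREE]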